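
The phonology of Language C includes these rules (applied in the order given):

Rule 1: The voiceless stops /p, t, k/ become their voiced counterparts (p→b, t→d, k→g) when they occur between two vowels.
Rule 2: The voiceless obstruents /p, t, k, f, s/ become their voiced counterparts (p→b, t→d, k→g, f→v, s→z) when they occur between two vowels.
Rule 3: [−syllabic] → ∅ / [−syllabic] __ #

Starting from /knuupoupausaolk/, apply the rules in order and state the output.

knuuboubauzaol

Rule 1 (intervocalic voicing): /p/ is a voiceless stop between vowels /u/ and /o/, so it voices to [b]. /p/ is a voiceless stop between vowels /u/ and /a/, so it voices to [b]. /knuupoupausaolk/ → knuuboubausaolk.
Rule 2 (intervocalic voicing): /s/ is a voiceless obstruent between vowels /u/ and /a/, so it voices to [z]. /knuuboubausaolk/ → knuuboubauzaolk.
Rule 3 (final cluster simplification): /k/ is the second consonant of a word-final cluster /lk/, so it deletes. /knuuboubauzaolk/ → knuuboubauzaol.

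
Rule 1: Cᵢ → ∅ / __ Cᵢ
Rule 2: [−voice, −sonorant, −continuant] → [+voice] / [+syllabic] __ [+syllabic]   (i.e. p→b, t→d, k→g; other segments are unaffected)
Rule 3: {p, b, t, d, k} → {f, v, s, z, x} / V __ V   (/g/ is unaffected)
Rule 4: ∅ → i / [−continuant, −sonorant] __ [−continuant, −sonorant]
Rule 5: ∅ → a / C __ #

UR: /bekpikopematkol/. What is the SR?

bekipigovematikola

Rule 1 (degemination): no segment meets the environment; /bekpikopematkol/ is unchanged.
Rule 2 (intervocalic voicing): /k/ is a voiceless stop between vowels /i/ and /o/, so it voices to [g]. /p/ is a voiceless stop between vowels /o/ and /e/, so it voices to [b]. /bekpikopematkol/ → bekpigobematkol.
Rule 3 (intervocalic spirantization): /b/ is a stop between vowels /o/ and /e/, so it spirantizes to the fricative [v]. /bekpigobematkol/ → bekpigovematkol.
Rule 4 (stop-cluster i-epenthesis): /k/ and /p/ form a stop–stop cluster, so [i] is inserted between them. /t/ and /k/ form a stop–stop cluster, so [i] is inserted between them. /bekpigovematkol/ → bekipigovematikol.
Rule 5 (final a-epenthesis): the form ends in the consonant /l/, so [a] is inserted word-finally. /bekipigovematikol/ → bekipigovematikola.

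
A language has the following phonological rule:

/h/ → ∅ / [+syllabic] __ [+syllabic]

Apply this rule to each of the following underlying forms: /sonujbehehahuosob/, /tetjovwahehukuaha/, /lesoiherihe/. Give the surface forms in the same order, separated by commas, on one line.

sonujbeeauosob, tetjovwaeukuaa, lesoierie

/sonujbehehahuosob/: /h/ occurs between vowels /e/ and /e/, so it deletes. /h/ occurs between vowels /e/ and /a/, so it deletes. /h/ occurs between vowels /a/ and /u/, so it deletes. → [sonujbeeauosob].
/tetjovwahehukuaha/: /h/ occurs between vowels /a/ and /e/, so it deletes. /h/ occurs between vowels /e/ and /u/, so it deletes. /h/ occurs between vowels /a/ and /a/, so it deletes. → [tetjovwaeukuaa].
/lesoiherihe/: /h/ occurs between vowels /i/ and /e/, so it deletes. /h/ occurs between vowels /i/ and /e/, so it deletes. → [lesoierie].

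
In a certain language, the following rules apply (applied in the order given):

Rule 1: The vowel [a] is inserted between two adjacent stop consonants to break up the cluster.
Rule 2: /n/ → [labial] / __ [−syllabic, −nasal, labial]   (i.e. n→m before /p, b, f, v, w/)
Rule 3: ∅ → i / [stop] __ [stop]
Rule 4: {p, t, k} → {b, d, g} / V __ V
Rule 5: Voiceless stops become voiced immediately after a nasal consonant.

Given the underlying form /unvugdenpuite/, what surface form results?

Rule 1 (stop-cluster a-epenthesis): /g/ and /d/ form a stop–stop cluster, so [a] is inserted between them. /unvugdenpuite/ → unvugadenpuite.
Rule 2 (nasal place assimilation): /n/ precedes the labial consonant /v/, so it assimilates in place to [m]. /n/ precedes the labial consonant /p/, so it assimilates in place to [m]. /unvugadenpuite/ → umvugadempuite.
Rule 3 (stop-cluster i-epenthesis): no segment meets the environment; /umvugadempuite/ is unchanged.
Rule 4 (intervocalic voicing): /t/ is a voiceless stop between vowels /i/ and /e/, so it voices to [d]. /umvugadempuite/ → umvugadempuide.
Rule 5 (post-nasal voicing): /p/ is a voiceless stop immediately after the nasal /m/, so it voices to [b]. /umvugadempuide/ → umvugadembuide.

umvugadembuide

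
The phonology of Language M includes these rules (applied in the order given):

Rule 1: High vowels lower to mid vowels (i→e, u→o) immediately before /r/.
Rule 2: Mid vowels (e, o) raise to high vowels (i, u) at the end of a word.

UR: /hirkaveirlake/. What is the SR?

herkaveerlaki

Rule 1 (pre-rhotic lowering): /i/ is a high vowel immediately before /r/, so it lowers to [e]. /i/ is a high vowel immediately before /r/, so it lowers to [e]. /hirkaveirlake/ → herkaveerlake.
Rule 2 (final vowel raising): /e/ is a mid vowel in word-final position, so it raises to [i]. /herkaveerlake/ → herkaveerlaki.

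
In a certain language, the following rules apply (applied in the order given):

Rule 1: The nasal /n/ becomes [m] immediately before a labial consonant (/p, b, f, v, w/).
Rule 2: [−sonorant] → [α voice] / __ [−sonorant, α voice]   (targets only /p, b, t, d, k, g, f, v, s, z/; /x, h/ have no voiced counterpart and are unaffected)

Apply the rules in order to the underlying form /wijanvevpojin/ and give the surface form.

wijamvefpojin

Rule 1 (nasal place assimilation): /n/ precedes the labial consonant /v/, so it assimilates in place to [m]. /wijanvevpojin/ → wijamvevpojin.
Rule 2 (regressive voicing assimilation): /v/ precedes the voiceless obstruent /p/, so it devoices to [f] by assimilation. /wijamvevpojin/ → wijamvefpojin.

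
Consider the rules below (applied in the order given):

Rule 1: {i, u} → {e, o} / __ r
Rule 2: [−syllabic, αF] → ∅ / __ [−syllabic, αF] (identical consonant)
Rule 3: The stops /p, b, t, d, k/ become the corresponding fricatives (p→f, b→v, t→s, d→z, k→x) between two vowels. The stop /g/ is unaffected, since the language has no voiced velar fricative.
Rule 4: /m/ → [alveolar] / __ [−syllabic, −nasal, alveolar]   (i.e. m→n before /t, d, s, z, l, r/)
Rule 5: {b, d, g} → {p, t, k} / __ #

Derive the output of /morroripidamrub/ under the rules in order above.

Rule 1 (pre-rhotic lowering): no segment meets the environment; /morroripidamrub/ is unchanged.
Rule 2 (degemination): /rr/ is a geminate; the first /r/ deletes. /morroripidamrub/ → mororipidamrub.
Rule 3 (intervocalic spirantization): /p/ is a stop between vowels /i/ and /i/, so it spirantizes to the fricative [f]. /d/ is a stop between vowels /i/ and /a/, so it spirantizes to the fricative [z]. /mororipidamrub/ → mororifizamrub.
Rule 4 (nasal place assimilation): /m/ precedes the alveolar consonant /r/, so it assimilates in place to [n]. /mororifizamrub/ → mororifizanrub.
Rule 5 (final devoicing): /b/ is a voiced stop in word-final position, so it devoices to [p]. /mororifizanrub/ → mororifizanrup.

mororifizanrup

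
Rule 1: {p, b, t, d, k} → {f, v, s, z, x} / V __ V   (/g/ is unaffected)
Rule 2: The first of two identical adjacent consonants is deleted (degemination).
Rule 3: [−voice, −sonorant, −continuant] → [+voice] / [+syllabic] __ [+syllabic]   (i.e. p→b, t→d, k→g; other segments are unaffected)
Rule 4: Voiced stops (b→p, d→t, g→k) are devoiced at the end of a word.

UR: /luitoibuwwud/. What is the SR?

Rule 1 (intervocalic spirantization): /t/ is a stop between vowels /i/ and /o/, so it spirantizes to the fricative [s]. /b/ is a stop between vowels /i/ and /u/, so it spirantizes to the fricative [v]. /luitoibuwwud/ → luisoivuwwud.
Rule 2 (degemination): /ww/ is a geminate; the first /w/ deletes. /luisoivuwwud/ → luisoivuwud.
Rule 3 (intervocalic voicing): no segment meets the environment; /luisoivuwud/ is unchanged.
Rule 4 (final devoicing): /d/ is a voiced stop in word-final position, so it devoices to [t]. /luisoivuwud/ → luisoivuwut.

luisoivuwut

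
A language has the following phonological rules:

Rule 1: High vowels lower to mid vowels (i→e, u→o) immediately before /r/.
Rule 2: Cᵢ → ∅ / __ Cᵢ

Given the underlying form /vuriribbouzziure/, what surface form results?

Rule 1 (pre-rhotic lowering): /u/ is a high vowel immediately before /r/, so it lowers to [o]. /i/ is a high vowel immediately before /r/, so it lowers to [e]. /u/ is a high vowel immediately before /r/, so it lowers to [o]. /vuriribbouzziure/ → voreribbouzziore.
Rule 2 (degemination): /bb/ is a geminate; the first /b/ deletes. /zz/ is a geminate; the first /z/ deletes. /voreribbouzziore/ → voreribouziore.

voreribouziore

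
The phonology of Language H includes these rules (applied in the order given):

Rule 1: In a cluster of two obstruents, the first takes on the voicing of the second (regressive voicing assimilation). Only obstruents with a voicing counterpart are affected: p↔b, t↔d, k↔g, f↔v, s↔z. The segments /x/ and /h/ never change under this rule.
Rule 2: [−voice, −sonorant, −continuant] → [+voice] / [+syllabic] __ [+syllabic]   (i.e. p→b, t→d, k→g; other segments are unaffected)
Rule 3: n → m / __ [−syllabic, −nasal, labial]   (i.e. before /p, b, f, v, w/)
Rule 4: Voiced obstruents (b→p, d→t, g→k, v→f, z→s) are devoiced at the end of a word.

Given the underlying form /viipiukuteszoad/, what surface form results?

Rule 1 (regressive voicing assimilation): /s/ precedes the voiced obstruent /z/, so it voices to [z] by assimilation. /viipiukuteszoad/ → viipiukutezzoad.
Rule 2 (intervocalic voicing): /p/ is a voiceless stop between vowels /i/ and /i/, so it voices to [b]. /k/ is a voiceless stop between vowels /u/ and /u/, so it voices to [g]. /t/ is a voiceless stop between vowels /u/ and /e/, so it voices to [d]. /viipiukutezzoad/ → viibiugudezzoad.
Rule 3 (nasal place assimilation): no segment meets the environment; /viibiugudezzoad/ is unchanged.
Rule 4 (final devoicing): /d/ is a voiced obstruent in word-final position, so it devoices to [t]. /viibiugudezzoad/ → viibiugudezzoat.

viibiugudezzoat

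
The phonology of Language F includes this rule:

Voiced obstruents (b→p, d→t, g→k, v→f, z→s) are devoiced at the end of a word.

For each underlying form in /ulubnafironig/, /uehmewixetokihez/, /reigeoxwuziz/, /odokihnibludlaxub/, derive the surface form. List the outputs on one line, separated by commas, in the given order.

/ulubnafironig/: /g/ is a voiced obstruent in word-final position, so it devoices to [k]. → [ulubnafironik].
/uehmewixetokihez/: /z/ is a voiced obstruent in word-final position, so it devoices to [s]. → [uehmewixetokihes].
/reigeoxwuziz/: /z/ is a voiced obstruent in word-final position, so it devoices to [s]. → [reigeoxwuzis].
/odokihnibludlaxub/: /b/ is a voiced obstruent in word-final position, so it devoices to [p]. → [odokihnibludlaxup].

ulubnafironik, uehmewixetokihes, reigeoxwuzis, odokihnibludlaxup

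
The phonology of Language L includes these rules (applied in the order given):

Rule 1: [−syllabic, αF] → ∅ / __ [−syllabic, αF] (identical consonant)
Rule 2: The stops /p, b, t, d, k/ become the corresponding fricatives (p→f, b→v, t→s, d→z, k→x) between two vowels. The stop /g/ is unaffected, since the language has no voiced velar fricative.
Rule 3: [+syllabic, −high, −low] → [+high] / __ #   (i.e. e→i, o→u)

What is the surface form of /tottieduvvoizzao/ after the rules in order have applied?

Rule 1 (degemination): /tt/ is a geminate; the first /t/ deletes. /vv/ is a geminate; the first /v/ deletes. /zz/ is a geminate; the first /z/ deletes. /tottieduvvoizzao/ → totieduvoizao.
Rule 2 (intervocalic spirantization): /t/ is a stop between vowels /o/ and /i/, so it spirantizes to the fricative [s]. /d/ is a stop between vowels /e/ and /u/, so it spirantizes to the fricative [z]. /totieduvoizao/ → tosiezuvoizao.
Rule 3 (final vowel raising): /o/ is a mid vowel in word-final position, so it raises to [u]. /tosiezuvoizao/ → tosiezuvoizau.

tosiezuvoizau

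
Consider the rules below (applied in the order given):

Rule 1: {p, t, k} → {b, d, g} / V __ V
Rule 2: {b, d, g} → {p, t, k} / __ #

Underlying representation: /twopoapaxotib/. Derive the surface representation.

twoboabaxodip

Rule 1 (intervocalic voicing): /p/ is a voiceless stop between vowels /o/ and /o/, so it voices to [b]. /p/ is a voiceless stop between vowels /a/ and /a/, so it voices to [b]. /t/ is a voiceless stop between vowels /o/ and /i/, so it voices to [d]. /twopoapaxotib/ → twoboabaxodib.
Rule 2 (final devoicing): /b/ is a voiced stop in word-final position, so it devoices to [p]. /twoboabaxodib/ → twoboabaxodip.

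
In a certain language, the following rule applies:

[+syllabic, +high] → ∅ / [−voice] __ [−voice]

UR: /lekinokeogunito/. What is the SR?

No segment of /lekinokeogunito/ meets the structural description of the rule, so the form surfaces unchanged.

lekinokeogunito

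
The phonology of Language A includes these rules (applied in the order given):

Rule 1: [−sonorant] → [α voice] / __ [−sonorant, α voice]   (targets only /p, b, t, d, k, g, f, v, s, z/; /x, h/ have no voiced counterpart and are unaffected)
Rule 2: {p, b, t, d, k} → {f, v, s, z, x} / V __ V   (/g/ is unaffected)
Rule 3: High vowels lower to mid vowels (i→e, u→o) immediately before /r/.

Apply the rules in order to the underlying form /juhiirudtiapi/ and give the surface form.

juhieruttiafi

Rule 1 (regressive voicing assimilation): /d/ precedes the voiceless obstruent /t/, so it devoices to [t] by assimilation. /juhiirudtiapi/ → juhiiruttiapi.
Rule 2 (intervocalic spirantization): /p/ is a stop between vowels /a/ and /i/, so it spirantizes to the fricative [f]. /juhiiruttiapi/ → juhiiruttiafi.
Rule 3 (pre-rhotic lowering): /i/ is a high vowel immediately before /r/, so it lowers to [e]. /juhiiruttiafi/ → juhieruttiafi.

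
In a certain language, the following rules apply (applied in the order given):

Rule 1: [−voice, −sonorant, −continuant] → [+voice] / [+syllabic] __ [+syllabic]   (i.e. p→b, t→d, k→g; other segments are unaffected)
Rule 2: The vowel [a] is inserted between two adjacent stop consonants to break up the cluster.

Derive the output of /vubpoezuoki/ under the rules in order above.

vubapoezuogi

Rule 1 (intervocalic voicing): /k/ is a voiceless stop between vowels /o/ and /i/, so it voices to [g]. /vubpoezuoki/ → vubpoezuogi.
Rule 2 (stop-cluster a-epenthesis): /b/ and /p/ form a stop–stop cluster, so [a] is inserted between them. /vubpoezuogi/ → vubapoezuogi.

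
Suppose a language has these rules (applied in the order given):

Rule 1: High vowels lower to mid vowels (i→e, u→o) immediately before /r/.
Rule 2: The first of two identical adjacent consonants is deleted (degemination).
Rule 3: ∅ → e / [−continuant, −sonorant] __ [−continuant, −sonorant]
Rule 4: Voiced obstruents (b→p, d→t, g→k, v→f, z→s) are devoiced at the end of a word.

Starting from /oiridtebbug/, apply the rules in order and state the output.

Rule 1 (pre-rhotic lowering): /i/ is a high vowel immediately before /r/, so it lowers to [e]. /oiridtebbug/ → oeridtebbug.
Rule 2 (degemination): /bb/ is a geminate; the first /b/ deletes. /oeridtebbug/ → oeridtebug.
Rule 3 (stop-cluster e-epenthesis): /d/ and /t/ form a stop–stop cluster, so [e] is inserted between them. /oeridtebug/ → oeridetebug.
Rule 4 (final devoicing): /g/ is a voiced obstruent in word-final position, so it devoices to [k]. /oeridetebug/ → oeridetebuk.

oeridetebuk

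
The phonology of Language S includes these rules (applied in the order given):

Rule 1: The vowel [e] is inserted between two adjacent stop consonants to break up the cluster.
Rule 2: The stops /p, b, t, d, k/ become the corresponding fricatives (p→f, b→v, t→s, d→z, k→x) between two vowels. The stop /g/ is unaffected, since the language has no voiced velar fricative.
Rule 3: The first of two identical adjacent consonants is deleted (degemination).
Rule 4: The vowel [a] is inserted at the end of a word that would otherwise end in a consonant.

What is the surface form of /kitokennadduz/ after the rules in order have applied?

Rule 1 (stop-cluster e-epenthesis): /d/ and /d/ form a stop–stop cluster, so [e] is inserted between them. /kitokennadduz/ → kitokennadeduz.
Rule 2 (intervocalic spirantization): /t/ is a stop between vowels /i/ and /o/, so it spirantizes to the fricative [s]. /k/ is a stop between vowels /o/ and /e/, so it spirantizes to the fricative [x]. /d/ is a stop between vowels /a/ and /e/, so it spirantizes to the fricative [z]. /d/ is a stop between vowels /e/ and /u/, so it spirantizes to the fricative [z]. /kitokennadeduz/ → kisoxennazezuz.
Rule 3 (degemination): /nn/ is a geminate; the first /n/ deletes. /kisoxennazezuz/ → kisoxenazezuz.
Rule 4 (final a-epenthesis): the form ends in the consonant /z/, so [a] is inserted word-finally. /kisoxenazezuz/ → kisoxenazezuza.

kisoxenazezuza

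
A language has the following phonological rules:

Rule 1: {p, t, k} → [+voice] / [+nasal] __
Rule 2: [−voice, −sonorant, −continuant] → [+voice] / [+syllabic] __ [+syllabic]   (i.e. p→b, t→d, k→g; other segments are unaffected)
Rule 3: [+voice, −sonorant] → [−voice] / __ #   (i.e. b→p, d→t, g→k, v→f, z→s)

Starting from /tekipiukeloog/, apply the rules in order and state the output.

tegibiugelook

Rule 1 (post-nasal voicing): no segment meets the environment; /tekipiukeloog/ is unchanged.
Rule 2 (intervocalic voicing): /k/ is a voiceless stop between vowels /e/ and /i/, so it voices to [g]. /p/ is a voiceless stop between vowels /i/ and /i/, so it voices to [b]. /k/ is a voiceless stop between vowels /u/ and /e/, so it voices to [g]. /tekipiukeloog/ → tegibiugeloog.
Rule 3 (final devoicing): /g/ is a voiced obstruent in word-final position, so it devoices to [k]. /tegibiugeloog/ → tegibiugelook.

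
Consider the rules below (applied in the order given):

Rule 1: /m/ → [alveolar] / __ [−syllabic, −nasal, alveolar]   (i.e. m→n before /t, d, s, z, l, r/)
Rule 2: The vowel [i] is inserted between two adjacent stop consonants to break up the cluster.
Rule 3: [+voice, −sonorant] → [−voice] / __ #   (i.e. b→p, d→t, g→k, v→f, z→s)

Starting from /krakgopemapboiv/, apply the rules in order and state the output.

Rule 1 (nasal place assimilation): no segment meets the environment; /krakgopemapboiv/ is unchanged.
Rule 2 (stop-cluster i-epenthesis): /k/ and /g/ form a stop–stop cluster, so [i] is inserted between them. /p/ and /b/ form a stop–stop cluster, so [i] is inserted between them. /krakgopemapboiv/ → krakigopemapiboiv.
Rule 3 (final devoicing): /v/ is a voiced obstruent in word-final position, so it devoices to [f]. /krakigopemapiboiv/ → krakigopemapiboif.

krakigopemapiboif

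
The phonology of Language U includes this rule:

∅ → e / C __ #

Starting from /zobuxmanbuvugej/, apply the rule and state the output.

the form ends in the consonant /j/, so [e] is inserted word-finally.
Surface form: [zobuxmanbuvugeje].

zobuxmanbuvugeje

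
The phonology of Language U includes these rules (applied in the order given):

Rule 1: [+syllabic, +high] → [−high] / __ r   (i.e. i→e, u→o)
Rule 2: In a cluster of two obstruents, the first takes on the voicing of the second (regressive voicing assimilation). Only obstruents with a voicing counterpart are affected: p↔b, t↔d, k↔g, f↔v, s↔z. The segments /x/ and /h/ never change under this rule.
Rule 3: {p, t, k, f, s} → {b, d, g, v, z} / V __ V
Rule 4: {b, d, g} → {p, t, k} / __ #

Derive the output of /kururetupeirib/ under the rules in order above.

kororedubeerip

Rule 1 (pre-rhotic lowering): /u/ is a high vowel immediately before /r/, so it lowers to [o]. /u/ is a high vowel immediately before /r/, so it lowers to [o]. /i/ is a high vowel immediately before /r/, so it lowers to [e]. /kururetupeirib/ → kororetupeerib.
Rule 2 (regressive voicing assimilation): no segment meets the environment; /kororetupeerib/ is unchanged.
Rule 3 (intervocalic voicing): /t/ is a voiceless obstruent between vowels /e/ and /u/, so it voices to [d]. /p/ is a voiceless obstruent between vowels /u/ and /e/, so it voices to [b]. /kororetupeerib/ → kororedubeerib.
Rule 4 (final devoicing): /b/ is a voiced stop in word-final position, so it devoices to [p]. /kororedubeerib/ → kororedubeerip.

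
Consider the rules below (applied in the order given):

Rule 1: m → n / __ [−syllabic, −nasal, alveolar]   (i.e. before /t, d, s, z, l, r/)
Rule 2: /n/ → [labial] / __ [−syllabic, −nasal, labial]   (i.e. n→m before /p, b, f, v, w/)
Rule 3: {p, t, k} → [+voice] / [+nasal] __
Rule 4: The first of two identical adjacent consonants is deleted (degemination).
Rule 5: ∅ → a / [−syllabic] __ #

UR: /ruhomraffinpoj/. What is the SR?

Rule 1 (nasal place assimilation): /m/ precedes the alveolar consonant /r/, so it assimilates in place to [n]. /ruhomraffinpoj/ → ruhonraffinpoj.
Rule 2 (nasal place assimilation): /n/ precedes the labial consonant /p/, so it assimilates in place to [m]. /ruhonraffinpoj/ → ruhonraffimpoj.
Rule 3 (post-nasal voicing): /p/ is a voiceless stop immediately after the nasal /m/, so it voices to [b]. /ruhonraffimpoj/ → ruhonraffimboj.
Rule 4 (degemination): /ff/ is a geminate; the first /f/ deletes. /ruhonraffimboj/ → ruhonrafimboj.
Rule 5 (final a-epenthesis): the form ends in the consonant /j/, so [a] is inserted word-finally. /ruhonrafimboj/ → ruhonrafimboja.

ruhonrafimboja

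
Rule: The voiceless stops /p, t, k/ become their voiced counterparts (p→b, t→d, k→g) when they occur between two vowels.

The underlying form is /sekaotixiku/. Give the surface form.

/k/ is a voiceless stop between vowels /e/ and /a/, so it voices to [g].
/t/ is a voiceless stop between vowels /o/ and /i/, so it voices to [d].
/k/ is a voiceless stop between vowels /i/ and /u/, so it voices to [g].
Surface form: [segaodixigu].

segaodixigu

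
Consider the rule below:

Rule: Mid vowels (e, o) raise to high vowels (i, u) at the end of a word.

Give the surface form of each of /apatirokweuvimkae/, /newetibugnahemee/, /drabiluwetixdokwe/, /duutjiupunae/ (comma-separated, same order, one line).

apatirokweuvimkai, newetibugnahemei, drabiluwetixdokwi, duutjiupunai

/apatirokweuvimkae/: /e/ is a mid vowel in word-final position, so it raises to [i]. → [apatirokweuvimkai].
/newetibugnahemee/: /e/ is a mid vowel in word-final position, so it raises to [i]. → [newetibugnahemei].
/drabiluwetixdokwe/: /e/ is a mid vowel in word-final position, so it raises to [i]. → [drabiluwetixdokwi].
/duutjiupunae/: /e/ is a mid vowel in word-final position, so it raises to [i]. → [duutjiupunai].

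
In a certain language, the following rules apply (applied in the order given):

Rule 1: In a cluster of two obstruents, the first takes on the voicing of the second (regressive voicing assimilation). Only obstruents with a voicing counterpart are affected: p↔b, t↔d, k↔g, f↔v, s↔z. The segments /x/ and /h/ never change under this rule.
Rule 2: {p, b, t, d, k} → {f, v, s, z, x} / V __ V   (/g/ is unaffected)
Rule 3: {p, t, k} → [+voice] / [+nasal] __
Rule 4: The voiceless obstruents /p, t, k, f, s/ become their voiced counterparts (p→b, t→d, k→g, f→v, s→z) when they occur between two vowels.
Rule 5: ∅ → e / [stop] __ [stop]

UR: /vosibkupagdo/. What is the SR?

Rule 1 (regressive voicing assimilation): /b/ precedes the voiceless obstruent /k/, so it devoices to [p] by assimilation. /vosibkupagdo/ → vosipkupagdo.
Rule 2 (intervocalic spirantization): /p/ is a stop between vowels /u/ and /a/, so it spirantizes to the fricative [f]. /vosipkupagdo/ → vosipkufagdo.
Rule 3 (post-nasal voicing): no segment meets the environment; /vosipkufagdo/ is unchanged.
Rule 4 (intervocalic voicing): /s/ is a voiceless obstruent between vowels /o/ and /i/, so it voices to [z]. /f/ is a voiceless obstruent between vowels /u/ and /a/, so it voices to [v]. /vosipkufagdo/ → vozipkuvagdo.
Rule 5 (stop-cluster e-epenthesis): /p/ and /k/ form a stop–stop cluster, so [e] is inserted between them. /g/ and /d/ form a stop–stop cluster, so [e] is inserted between them. /vozipkuvagdo/ → vozipekuvagedo.

vozipekuvagedo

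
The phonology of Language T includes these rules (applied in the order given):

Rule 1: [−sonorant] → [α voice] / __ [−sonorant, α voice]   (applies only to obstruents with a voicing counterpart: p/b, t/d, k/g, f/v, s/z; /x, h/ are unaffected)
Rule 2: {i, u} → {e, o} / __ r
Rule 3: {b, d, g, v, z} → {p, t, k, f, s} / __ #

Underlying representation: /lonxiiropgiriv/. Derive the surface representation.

Rule 1 (regressive voicing assimilation): /p/ precedes the voiced obstruent /g/, so it voices to [b] by assimilation. /lonxiiropgiriv/ → lonxiirobgiriv.
Rule 2 (pre-rhotic lowering): /i/ is a high vowel immediately before /r/, so it lowers to [e]. /i/ is a high vowel immediately before /r/, so it lowers to [e]. /lonxiirobgiriv/ → lonxierobgeriv.
Rule 3 (final devoicing): /v/ is a voiced obstruent in word-final position, so it devoices to [f]. /lonxierobgeriv/ → lonxierobgerif.

lonxierobgerif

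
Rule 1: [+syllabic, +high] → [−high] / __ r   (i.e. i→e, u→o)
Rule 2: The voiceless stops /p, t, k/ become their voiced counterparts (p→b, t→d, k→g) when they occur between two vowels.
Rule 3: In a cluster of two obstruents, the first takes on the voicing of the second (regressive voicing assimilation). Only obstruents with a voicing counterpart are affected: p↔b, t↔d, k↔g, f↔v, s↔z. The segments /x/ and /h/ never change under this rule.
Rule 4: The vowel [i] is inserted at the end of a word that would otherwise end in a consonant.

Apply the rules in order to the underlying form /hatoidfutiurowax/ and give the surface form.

Rule 1 (pre-rhotic lowering): /u/ is a high vowel immediately before /r/, so it lowers to [o]. /hatoidfutiurowax/ → hatoidfutiorowax.
Rule 2 (intervocalic voicing): /t/ is a voiceless stop between vowels /a/ and /o/, so it voices to [d]. /t/ is a voiceless stop between vowels /u/ and /i/, so it voices to [d]. /hatoidfutiorowax/ → hadoidfudiorowax.
Rule 3 (regressive voicing assimilation): /d/ precedes the voiceless obstruent /f/, so it devoices to [t] by assimilation. /hadoidfudiorowax/ → hadoitfudiorowax.
Rule 4 (final i-epenthesis): the form ends in the consonant /x/, so [i] is inserted word-finally. /hadoitfudiorowax/ → hadoitfudiorowaxi.

hadoitfudiorowaxi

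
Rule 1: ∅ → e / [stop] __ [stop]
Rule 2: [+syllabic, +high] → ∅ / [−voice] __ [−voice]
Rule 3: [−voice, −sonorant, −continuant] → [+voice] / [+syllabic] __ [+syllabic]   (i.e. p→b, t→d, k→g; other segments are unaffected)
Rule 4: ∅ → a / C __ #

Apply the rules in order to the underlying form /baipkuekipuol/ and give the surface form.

baibeguekpuola

Rule 1 (stop-cluster e-epenthesis): /p/ and /k/ form a stop–stop cluster, so [e] is inserted between them. /baipkuekipuol/ → baipekuekipuol.
Rule 2 (high vowel syncope): /i/ is a high vowel flanked by voiceless consonants /k/ and /p/, so it deletes. /baipekuekipuol/ → baipekuekpuol.
Rule 3 (intervocalic voicing): /p/ is a voiceless stop between vowels /i/ and /e/, so it voices to [b]. /k/ is a voiceless stop between vowels /e/ and /u/, so it voices to [g]. /baipekuekpuol/ → baibeguekpuol.
Rule 4 (final a-epenthesis): the form ends in the consonant /l/, so [a] is inserted word-finally. /baibeguekpuol/ → baibeguekpuola.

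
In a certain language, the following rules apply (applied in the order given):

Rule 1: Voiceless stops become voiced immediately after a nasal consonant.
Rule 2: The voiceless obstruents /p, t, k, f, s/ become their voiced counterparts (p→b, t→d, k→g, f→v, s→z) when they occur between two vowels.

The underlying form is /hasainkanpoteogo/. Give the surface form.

hazainganbodeogo

Rule 1 (post-nasal voicing): /k/ is a voiceless stop immediately after the nasal /n/, so it voices to [g]. /p/ is a voiceless stop immediately after the nasal /n/, so it voices to [b]. /hasainkanpoteogo/ → hasainganboteogo.
Rule 2 (intervocalic voicing): /s/ is a voiceless obstruent between vowels /a/ and /a/, so it voices to [z]. /t/ is a voiceless obstruent between vowels /o/ and /e/, so it voices to [d]. /hasainganboteogo/ → hazainganbodeogo.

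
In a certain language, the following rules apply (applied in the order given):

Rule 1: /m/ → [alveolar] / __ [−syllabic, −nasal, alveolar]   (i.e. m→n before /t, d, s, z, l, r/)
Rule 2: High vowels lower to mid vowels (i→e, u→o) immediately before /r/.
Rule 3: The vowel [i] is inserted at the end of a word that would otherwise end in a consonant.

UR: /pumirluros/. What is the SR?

Rule 1 (nasal place assimilation): no segment meets the environment; /pumirluros/ is unchanged.
Rule 2 (pre-rhotic lowering): /i/ is a high vowel immediately before /r/, so it lowers to [e]. /u/ is a high vowel immediately before /r/, so it lowers to [o]. /pumirluros/ → pumerloros.
Rule 3 (final i-epenthesis): the form ends in the consonant /s/, so [i] is inserted word-finally. /pumerloros/ → pumerlorosi.

pumerlorosi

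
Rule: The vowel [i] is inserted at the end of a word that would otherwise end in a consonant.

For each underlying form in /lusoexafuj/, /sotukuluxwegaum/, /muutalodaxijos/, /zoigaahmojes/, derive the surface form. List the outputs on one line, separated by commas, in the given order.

/lusoexafuj/: the form ends in the consonant /j/, so [i] is inserted word-finally. → [lusoexafuji].
/sotukuluxwegaum/: the form ends in the consonant /m/, so [i] is inserted word-finally. → [sotukuluxwegaumi].
/muutalodaxijos/: the form ends in the consonant /s/, so [i] is inserted word-finally. → [muutalodaxijosi].
/zoigaahmojes/: the form ends in the consonant /s/, so [i] is inserted word-finally. → [zoigaahmojesi].

lusoexafuji, sotukuluxwegaumi, muutalodaxijosi, zoigaahmojesi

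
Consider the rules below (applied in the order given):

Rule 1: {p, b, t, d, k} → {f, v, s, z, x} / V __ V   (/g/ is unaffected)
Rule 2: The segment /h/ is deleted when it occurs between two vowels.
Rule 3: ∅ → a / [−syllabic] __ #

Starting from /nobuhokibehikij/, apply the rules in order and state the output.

Rule 1 (intervocalic spirantization): /b/ is a stop between vowels /o/ and /u/, so it spirantizes to the fricative [v]. /k/ is a stop between vowels /o/ and /i/, so it spirantizes to the fricative [x]. /b/ is a stop between vowels /i/ and /e/, so it spirantizes to the fricative [v]. /k/ is a stop between vowels /i/ and /i/, so it spirantizes to the fricative [x]. /nobuhokibehikij/ → novuhoxivehixij.
Rule 2 (intervocalic h-deletion): /h/ occurs between vowels /u/ and /o/, so it deletes. /h/ occurs between vowels /e/ and /i/, so it deletes. /novuhoxivehixij/ → novuoxiveixij.
Rule 3 (final a-epenthesis): the form ends in the consonant /j/, so [a] is inserted word-finally. /novuoxiveixij/ → novuoxiveixija.

novuoxiveixija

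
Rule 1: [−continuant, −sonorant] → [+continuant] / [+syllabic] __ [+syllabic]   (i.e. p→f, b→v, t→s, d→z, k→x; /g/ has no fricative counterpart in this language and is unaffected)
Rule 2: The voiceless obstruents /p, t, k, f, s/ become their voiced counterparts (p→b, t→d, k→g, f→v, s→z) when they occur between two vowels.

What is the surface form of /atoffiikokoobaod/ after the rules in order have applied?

Rule 1 (intervocalic spirantization): /t/ is a stop between vowels /a/ and /o/, so it spirantizes to the fricative [s]. /k/ is a stop between vowels /i/ and /o/, so it spirantizes to the fricative [x]. /k/ is a stop between vowels /o/ and /o/, so it spirantizes to the fricative [x]. /b/ is a stop between vowels /o/ and /a/, so it spirantizes to the fricative [v]. /atoffiikokoobaod/ → asoffiixoxoovaod.
Rule 2 (intervocalic voicing): /s/ is a voiceless obstruent between vowels /a/ and /o/, so it voices to [z]. /asoffiixoxoovaod/ → azoffiixoxoovaod.

azoffiixoxoovaod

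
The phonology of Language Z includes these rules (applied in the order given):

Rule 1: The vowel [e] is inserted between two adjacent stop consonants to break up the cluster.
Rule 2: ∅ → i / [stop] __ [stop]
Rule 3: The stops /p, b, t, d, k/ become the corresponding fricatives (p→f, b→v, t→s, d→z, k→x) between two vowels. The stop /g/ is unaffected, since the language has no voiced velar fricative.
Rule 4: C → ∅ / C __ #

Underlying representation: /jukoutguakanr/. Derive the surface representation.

juxouseguaxan

Rule 1 (stop-cluster e-epenthesis): /t/ and /g/ form a stop–stop cluster, so [e] is inserted between them. /jukoutguakanr/ → jukouteguakanr.
Rule 2 (stop-cluster i-epenthesis): no segment meets the environment; /jukouteguakanr/ is unchanged.
Rule 3 (intervocalic spirantization): /k/ is a stop between vowels /u/ and /o/, so it spirantizes to the fricative [x]. /t/ is a stop between vowels /u/ and /e/, so it spirantizes to the fricative [s]. /k/ is a stop between vowels /a/ and /a/, so it spirantizes to the fricative [x]. /jukouteguakanr/ → juxouseguaxanr.
Rule 4 (final cluster simplification): /r/ is the second consonant of a word-final cluster /nr/, so it deletes. /juxouseguaxanr/ → juxouseguaxan.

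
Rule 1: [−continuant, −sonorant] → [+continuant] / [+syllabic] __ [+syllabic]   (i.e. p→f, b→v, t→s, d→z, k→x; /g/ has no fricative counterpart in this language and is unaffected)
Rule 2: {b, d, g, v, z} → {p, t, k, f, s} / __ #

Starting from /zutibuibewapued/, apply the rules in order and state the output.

zusivuivewafuet

Rule 1 (intervocalic spirantization): /t/ is a stop between vowels /u/ and /i/, so it spirantizes to the fricative [s]. /b/ is a stop between vowels /i/ and /u/, so it spirantizes to the fricative [v]. /b/ is a stop between vowels /i/ and /e/, so it spirantizes to the fricative [v]. /p/ is a stop between vowels /a/ and /u/, so it spirantizes to the fricative [f]. /zutibuibewapued/ → zusivuivewafued.
Rule 2 (final devoicing): /d/ is a voiced obstruent in word-final position, so it devoices to [t]. /zusivuivewafued/ → zusivuivewafuet.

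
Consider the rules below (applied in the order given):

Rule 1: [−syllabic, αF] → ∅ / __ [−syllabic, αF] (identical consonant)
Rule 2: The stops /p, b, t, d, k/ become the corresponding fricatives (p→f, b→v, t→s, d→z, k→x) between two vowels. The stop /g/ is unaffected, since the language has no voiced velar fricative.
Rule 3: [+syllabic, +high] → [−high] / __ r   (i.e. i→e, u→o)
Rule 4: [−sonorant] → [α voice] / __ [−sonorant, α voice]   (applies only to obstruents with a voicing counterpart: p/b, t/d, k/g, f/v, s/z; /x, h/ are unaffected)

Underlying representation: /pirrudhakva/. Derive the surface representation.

peruthagva

Rule 1 (degemination): /rr/ is a geminate; the first /r/ deletes. /pirrudhakva/ → pirudhakva.
Rule 2 (intervocalic spirantization): no segment meets the environment; /pirudhakva/ is unchanged.
Rule 3 (pre-rhotic lowering): /i/ is a high vowel immediately before /r/, so it lowers to [e]. /pirudhakva/ → perudhakva.
Rule 4 (regressive voicing assimilation): /d/ precedes the voiceless obstruent /h/, so it devoices to [t] by assimilation. /k/ precedes the voiced obstruent /v/, so it voices to [g] by assimilation. /perudhakva/ → peruthagva.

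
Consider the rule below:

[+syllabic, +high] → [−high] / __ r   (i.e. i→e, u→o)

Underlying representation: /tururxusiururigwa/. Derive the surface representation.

Scanning /tururxusiururigwa/: /u/ is a high vowel immediately before /r/, so it lowers to [o]; /u/ is a high vowel immediately before /r/, so it lowers to [o]; /u/ at position 7 is not in the conditioning environment; /i/ at position 9 is not in the conditioning environment; /u/ is a high vowel immediately before /r/, so it lowers to [o]; /u/ is a high vowel immediately before /r/, so it lowers to [o]; /i/ at position 14 is not in the conditioning environment.
Result: [tororxusiororigwa].

tororxusiororigwa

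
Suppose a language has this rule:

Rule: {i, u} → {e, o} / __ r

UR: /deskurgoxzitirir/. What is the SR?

/u/ is a high vowel immediately before /r/, so it lowers to [o].
/i/ is a high vowel immediately before /r/, so it lowers to [e].
/i/ is a high vowel immediately before /r/, so it lowers to [e].
Surface form: [deskorgoxziterer].

deskorgoxziterer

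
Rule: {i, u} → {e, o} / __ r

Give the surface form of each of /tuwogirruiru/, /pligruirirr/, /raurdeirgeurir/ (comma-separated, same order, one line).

/tuwogirruiru/: /i/ is a high vowel immediately before /r/, so it lowers to [e]. /i/ is a high vowel immediately before /r/, so it lowers to [e]. → [tuwogerrueru].
/pligruirirr/: /i/ is a high vowel immediately before /r/, so it lowers to [e]. /i/ is a high vowel immediately before /r/, so it lowers to [e]. → [pligruererr].
/raurdeirgeurir/: /u/ is a high vowel immediately before /r/, so it lowers to [o]. /i/ is a high vowel immediately before /r/, so it lowers to [e]. /u/ is a high vowel immediately before /r/, so it lowers to [o]. /i/ is a high vowel immediately before /r/, so it lowers to [e]. → [raordeergeorer].

tuwogerrueru, pligruererr, raordeergeorer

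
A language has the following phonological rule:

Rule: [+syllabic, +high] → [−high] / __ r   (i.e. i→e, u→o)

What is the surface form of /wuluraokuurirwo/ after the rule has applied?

wuloraokuorerwo

/u/ is a high vowel immediately before /r/, so it lowers to [o].
/u/ is a high vowel immediately before /r/, so it lowers to [o].
/i/ is a high vowel immediately before /r/, so it lowers to [e].
Surface form: [wuloraokuorerwo].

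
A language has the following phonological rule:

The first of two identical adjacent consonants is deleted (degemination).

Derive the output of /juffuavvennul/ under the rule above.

/ff/ is a geminate; the first /f/ deletes.
/vv/ is a geminate; the first /v/ deletes.
/nn/ is a geminate; the first /n/ deletes.
The other instances of /j/, /f/, /v/, /n/, /l/ do not occur in the required environment and remain unchanged.
Surface form: [jufuavenul].

jufuavenul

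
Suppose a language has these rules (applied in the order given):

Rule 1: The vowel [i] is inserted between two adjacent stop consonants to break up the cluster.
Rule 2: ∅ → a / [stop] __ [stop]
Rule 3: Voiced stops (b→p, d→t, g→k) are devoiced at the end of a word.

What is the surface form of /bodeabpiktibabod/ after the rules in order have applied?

Rule 1 (stop-cluster i-epenthesis): /b/ and /p/ form a stop–stop cluster, so [i] is inserted between them. /k/ and /t/ form a stop–stop cluster, so [i] is inserted between them. /bodeabpiktibabod/ → bodeabipikitibabod.
Rule 2 (stop-cluster a-epenthesis): no segment meets the environment; /bodeabipikitibabod/ is unchanged.
Rule 3 (final devoicing): /d/ is a voiced stop in word-final position, so it devoices to [t]. /bodeabipikitibabod/ → bodeabipikitibabot.

bodeabipikitibabot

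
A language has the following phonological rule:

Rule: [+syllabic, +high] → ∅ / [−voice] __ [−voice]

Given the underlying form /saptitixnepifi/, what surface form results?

sapttxnepfi

/i/ is a high vowel flanked by voiceless consonants /t/ and /t/, so it deletes.
/i/ is a high vowel flanked by voiceless consonants /t/ and /x/, so it deletes.
/i/ is a high vowel flanked by voiceless consonants /p/ and /f/, so it deletes.
Surface form: [sapttxnepfi].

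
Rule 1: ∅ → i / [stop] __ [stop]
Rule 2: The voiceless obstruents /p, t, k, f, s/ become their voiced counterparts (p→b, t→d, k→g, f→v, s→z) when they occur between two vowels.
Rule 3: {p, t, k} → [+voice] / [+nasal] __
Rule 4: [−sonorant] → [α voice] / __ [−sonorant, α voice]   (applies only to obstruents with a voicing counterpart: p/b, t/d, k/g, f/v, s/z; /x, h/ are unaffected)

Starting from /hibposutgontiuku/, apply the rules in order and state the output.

hibibozudigondiugu

Rule 1 (stop-cluster i-epenthesis): /b/ and /p/ form a stop–stop cluster, so [i] is inserted between them. /t/ and /g/ form a stop–stop cluster, so [i] is inserted between them. /hibposutgontiuku/ → hibiposutigontiuku.
Rule 2 (intervocalic voicing): /p/ is a voiceless obstruent between vowels /i/ and /o/, so it voices to [b]. /s/ is a voiceless obstruent between vowels /o/ and /u/, so it voices to [z]. /t/ is a voiceless obstruent between vowels /u/ and /i/, so it voices to [d]. /k/ is a voiceless obstruent between vowels /u/ and /u/, so it voices to [g]. /hibiposutigontiuku/ → hibibozudigontiugu.
Rule 3 (post-nasal voicing): /t/ is a voiceless stop immediately after the nasal /n/, so it voices to [d]. /hibibozudigontiugu/ → hibibozudigondiugu.
Rule 4 (regressive voicing assimilation): no segment meets the environment; /hibibozudigondiugu/ is unchanged.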